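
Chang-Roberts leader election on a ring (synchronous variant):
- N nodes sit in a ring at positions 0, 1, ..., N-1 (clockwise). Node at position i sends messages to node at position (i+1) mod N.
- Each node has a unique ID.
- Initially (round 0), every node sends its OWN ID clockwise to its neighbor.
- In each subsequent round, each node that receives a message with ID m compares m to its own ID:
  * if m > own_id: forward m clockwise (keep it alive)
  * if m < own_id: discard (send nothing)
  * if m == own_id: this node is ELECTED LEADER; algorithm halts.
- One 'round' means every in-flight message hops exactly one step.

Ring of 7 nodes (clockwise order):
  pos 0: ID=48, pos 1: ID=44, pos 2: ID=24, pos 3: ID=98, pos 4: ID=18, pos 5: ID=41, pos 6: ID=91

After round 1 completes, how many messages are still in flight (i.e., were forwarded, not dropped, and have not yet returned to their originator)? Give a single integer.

Answer: 4

Derivation:
Round 1: pos1(id44) recv 48: fwd; pos2(id24) recv 44: fwd; pos3(id98) recv 24: drop; pos4(id18) recv 98: fwd; pos5(id41) recv 18: drop; pos6(id91) recv 41: drop; pos0(id48) recv 91: fwd
After round 1: 4 messages still in flight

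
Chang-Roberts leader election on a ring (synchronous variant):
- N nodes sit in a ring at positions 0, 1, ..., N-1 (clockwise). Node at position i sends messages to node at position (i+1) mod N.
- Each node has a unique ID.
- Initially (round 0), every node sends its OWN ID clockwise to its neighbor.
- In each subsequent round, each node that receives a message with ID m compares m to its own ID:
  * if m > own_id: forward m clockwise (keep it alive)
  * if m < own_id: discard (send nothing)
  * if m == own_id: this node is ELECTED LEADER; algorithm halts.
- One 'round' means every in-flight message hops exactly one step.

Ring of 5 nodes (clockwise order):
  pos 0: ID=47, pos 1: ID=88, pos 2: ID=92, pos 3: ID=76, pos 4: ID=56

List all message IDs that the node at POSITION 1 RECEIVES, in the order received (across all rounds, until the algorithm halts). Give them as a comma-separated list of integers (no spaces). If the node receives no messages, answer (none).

Answer: 47,56,76,92

Derivation:
Round 1: pos1(id88) recv 47: drop; pos2(id92) recv 88: drop; pos3(id76) recv 92: fwd; pos4(id56) recv 76: fwd; pos0(id47) recv 56: fwd
Round 2: pos4(id56) recv 92: fwd; pos0(id47) recv 76: fwd; pos1(id88) recv 56: drop
Round 3: pos0(id47) recv 92: fwd; pos1(id88) recv 76: drop
Round 4: pos1(id88) recv 92: fwd
Round 5: pos2(id92) recv 92: ELECTED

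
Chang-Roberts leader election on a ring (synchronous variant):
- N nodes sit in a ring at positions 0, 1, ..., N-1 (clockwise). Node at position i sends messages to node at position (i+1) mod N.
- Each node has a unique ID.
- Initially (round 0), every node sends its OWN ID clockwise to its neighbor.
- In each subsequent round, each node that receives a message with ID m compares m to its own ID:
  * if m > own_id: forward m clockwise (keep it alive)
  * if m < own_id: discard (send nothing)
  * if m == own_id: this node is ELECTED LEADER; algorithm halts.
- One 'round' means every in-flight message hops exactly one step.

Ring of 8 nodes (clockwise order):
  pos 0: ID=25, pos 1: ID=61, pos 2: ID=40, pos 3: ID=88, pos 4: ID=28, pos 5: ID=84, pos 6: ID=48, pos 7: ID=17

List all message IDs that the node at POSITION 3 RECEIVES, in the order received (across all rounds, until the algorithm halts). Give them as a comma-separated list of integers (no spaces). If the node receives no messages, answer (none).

Round 1: pos1(id61) recv 25: drop; pos2(id40) recv 61: fwd; pos3(id88) recv 40: drop; pos4(id28) recv 88: fwd; pos5(id84) recv 28: drop; pos6(id48) recv 84: fwd; pos7(id17) recv 48: fwd; pos0(id25) recv 17: drop
Round 2: pos3(id88) recv 61: drop; pos5(id84) recv 88: fwd; pos7(id17) recv 84: fwd; pos0(id25) recv 48: fwd
Round 3: pos6(id48) recv 88: fwd; pos0(id25) recv 84: fwd; pos1(id61) recv 48: drop
Round 4: pos7(id17) recv 88: fwd; pos1(id61) recv 84: fwd
Round 5: pos0(id25) recv 88: fwd; pos2(id40) recv 84: fwd
Round 6: pos1(id61) recv 88: fwd; pos3(id88) recv 84: drop
Round 7: pos2(id40) recv 88: fwd
Round 8: pos3(id88) recv 88: ELECTED

Answer: 40,61,84,88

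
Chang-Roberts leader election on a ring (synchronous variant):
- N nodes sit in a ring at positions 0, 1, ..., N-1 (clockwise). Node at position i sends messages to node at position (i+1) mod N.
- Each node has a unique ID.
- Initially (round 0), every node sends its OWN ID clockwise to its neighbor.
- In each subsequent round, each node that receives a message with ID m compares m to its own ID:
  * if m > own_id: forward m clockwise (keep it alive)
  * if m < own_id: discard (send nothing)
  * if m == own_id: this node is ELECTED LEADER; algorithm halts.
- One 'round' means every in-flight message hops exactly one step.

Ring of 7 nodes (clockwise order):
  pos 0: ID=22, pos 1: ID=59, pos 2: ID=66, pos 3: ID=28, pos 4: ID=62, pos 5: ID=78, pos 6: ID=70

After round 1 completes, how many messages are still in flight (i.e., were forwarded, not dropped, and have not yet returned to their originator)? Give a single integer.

Answer: 3

Derivation:
Round 1: pos1(id59) recv 22: drop; pos2(id66) recv 59: drop; pos3(id28) recv 66: fwd; pos4(id62) recv 28: drop; pos5(id78) recv 62: drop; pos6(id70) recv 78: fwd; pos0(id22) recv 70: fwd
After round 1: 3 messages still in flight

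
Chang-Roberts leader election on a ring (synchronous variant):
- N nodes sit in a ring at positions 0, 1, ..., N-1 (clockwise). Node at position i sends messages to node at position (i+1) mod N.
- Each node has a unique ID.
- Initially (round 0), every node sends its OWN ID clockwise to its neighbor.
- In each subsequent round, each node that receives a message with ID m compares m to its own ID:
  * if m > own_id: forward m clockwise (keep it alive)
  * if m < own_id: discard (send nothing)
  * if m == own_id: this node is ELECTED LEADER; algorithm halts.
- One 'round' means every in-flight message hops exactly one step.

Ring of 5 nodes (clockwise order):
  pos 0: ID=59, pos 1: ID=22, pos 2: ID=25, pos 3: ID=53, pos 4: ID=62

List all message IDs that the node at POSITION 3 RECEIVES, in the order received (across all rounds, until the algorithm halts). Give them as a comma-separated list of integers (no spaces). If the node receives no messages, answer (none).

Answer: 25,59,62

Derivation:
Round 1: pos1(id22) recv 59: fwd; pos2(id25) recv 22: drop; pos3(id53) recv 25: drop; pos4(id62) recv 53: drop; pos0(id59) recv 62: fwd
Round 2: pos2(id25) recv 59: fwd; pos1(id22) recv 62: fwd
Round 3: pos3(id53) recv 59: fwd; pos2(id25) recv 62: fwd
Round 4: pos4(id62) recv 59: drop; pos3(id53) recv 62: fwd
Round 5: pos4(id62) recv 62: ELECTED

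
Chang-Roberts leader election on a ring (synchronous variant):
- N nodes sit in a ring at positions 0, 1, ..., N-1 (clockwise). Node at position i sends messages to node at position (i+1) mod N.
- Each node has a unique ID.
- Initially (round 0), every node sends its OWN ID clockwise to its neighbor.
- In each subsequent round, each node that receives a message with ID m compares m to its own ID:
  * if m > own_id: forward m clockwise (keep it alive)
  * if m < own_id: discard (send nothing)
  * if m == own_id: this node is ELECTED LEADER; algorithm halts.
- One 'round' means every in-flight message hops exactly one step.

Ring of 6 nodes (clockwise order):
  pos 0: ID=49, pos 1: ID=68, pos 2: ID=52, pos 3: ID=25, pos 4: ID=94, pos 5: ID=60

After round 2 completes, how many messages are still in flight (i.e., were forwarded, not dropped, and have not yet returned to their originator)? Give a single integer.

Round 1: pos1(id68) recv 49: drop; pos2(id52) recv 68: fwd; pos3(id25) recv 52: fwd; pos4(id94) recv 25: drop; pos5(id60) recv 94: fwd; pos0(id49) recv 60: fwd
Round 2: pos3(id25) recv 68: fwd; pos4(id94) recv 52: drop; pos0(id49) recv 94: fwd; pos1(id68) recv 60: drop
After round 2: 2 messages still in flight

Answer: 2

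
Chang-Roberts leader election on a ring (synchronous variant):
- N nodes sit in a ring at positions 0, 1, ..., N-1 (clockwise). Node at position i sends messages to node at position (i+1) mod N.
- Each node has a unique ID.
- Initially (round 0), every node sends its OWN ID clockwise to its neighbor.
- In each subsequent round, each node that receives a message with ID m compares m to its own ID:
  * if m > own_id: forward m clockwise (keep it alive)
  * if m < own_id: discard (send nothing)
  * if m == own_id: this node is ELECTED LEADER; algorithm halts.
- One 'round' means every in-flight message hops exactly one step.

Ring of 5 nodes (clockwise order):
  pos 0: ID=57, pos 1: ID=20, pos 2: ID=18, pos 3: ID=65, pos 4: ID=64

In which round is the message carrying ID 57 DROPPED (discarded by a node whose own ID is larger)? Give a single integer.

Answer: 3

Derivation:
Round 1: pos1(id20) recv 57: fwd; pos2(id18) recv 20: fwd; pos3(id65) recv 18: drop; pos4(id64) recv 65: fwd; pos0(id57) recv 64: fwd
Round 2: pos2(id18) recv 57: fwd; pos3(id65) recv 20: drop; pos0(id57) recv 65: fwd; pos1(id20) recv 64: fwd
Round 3: pos3(id65) recv 57: drop; pos1(id20) recv 65: fwd; pos2(id18) recv 64: fwd
Round 4: pos2(id18) recv 65: fwd; pos3(id65) recv 64: drop
Round 5: pos3(id65) recv 65: ELECTED
Message ID 57 originates at pos 0; dropped at pos 3 in round 3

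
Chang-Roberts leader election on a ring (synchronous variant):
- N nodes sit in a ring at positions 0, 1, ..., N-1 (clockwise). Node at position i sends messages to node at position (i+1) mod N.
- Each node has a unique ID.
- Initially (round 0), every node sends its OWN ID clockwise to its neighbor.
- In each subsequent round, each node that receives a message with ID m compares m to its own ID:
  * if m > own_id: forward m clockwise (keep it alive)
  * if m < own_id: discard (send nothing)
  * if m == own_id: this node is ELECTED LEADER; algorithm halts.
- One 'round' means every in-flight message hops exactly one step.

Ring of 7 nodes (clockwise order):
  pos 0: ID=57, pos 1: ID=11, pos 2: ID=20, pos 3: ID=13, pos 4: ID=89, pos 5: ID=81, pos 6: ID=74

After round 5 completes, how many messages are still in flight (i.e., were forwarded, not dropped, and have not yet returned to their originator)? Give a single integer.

Round 1: pos1(id11) recv 57: fwd; pos2(id20) recv 11: drop; pos3(id13) recv 20: fwd; pos4(id89) recv 13: drop; pos5(id81) recv 89: fwd; pos6(id74) recv 81: fwd; pos0(id57) recv 74: fwd
Round 2: pos2(id20) recv 57: fwd; pos4(id89) recv 20: drop; pos6(id74) recv 89: fwd; pos0(id57) recv 81: fwd; pos1(id11) recv 74: fwd
Round 3: pos3(id13) recv 57: fwd; pos0(id57) recv 89: fwd; pos1(id11) recv 81: fwd; pos2(id20) recv 74: fwd
Round 4: pos4(id89) recv 57: drop; pos1(id11) recv 89: fwd; pos2(id20) recv 81: fwd; pos3(id13) recv 74: fwd
Round 5: pos2(id20) recv 89: fwd; pos3(id13) recv 81: fwd; pos4(id89) recv 74: drop
After round 5: 2 messages still in flight

Answer: 2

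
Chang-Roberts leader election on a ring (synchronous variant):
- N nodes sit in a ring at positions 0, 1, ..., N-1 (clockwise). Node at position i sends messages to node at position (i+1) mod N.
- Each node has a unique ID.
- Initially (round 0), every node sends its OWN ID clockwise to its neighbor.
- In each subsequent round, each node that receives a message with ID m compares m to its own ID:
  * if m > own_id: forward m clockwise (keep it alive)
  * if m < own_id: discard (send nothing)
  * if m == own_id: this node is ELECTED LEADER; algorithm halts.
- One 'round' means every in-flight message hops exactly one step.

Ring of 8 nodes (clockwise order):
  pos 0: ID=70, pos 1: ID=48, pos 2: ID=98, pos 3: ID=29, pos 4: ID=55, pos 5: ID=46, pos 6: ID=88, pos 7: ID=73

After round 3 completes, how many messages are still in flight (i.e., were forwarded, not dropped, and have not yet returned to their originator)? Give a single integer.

Answer: 2

Derivation:
Round 1: pos1(id48) recv 70: fwd; pos2(id98) recv 48: drop; pos3(id29) recv 98: fwd; pos4(id55) recv 29: drop; pos5(id46) recv 55: fwd; pos6(id88) recv 46: drop; pos7(id73) recv 88: fwd; pos0(id70) recv 73: fwd
Round 2: pos2(id98) recv 70: drop; pos4(id55) recv 98: fwd; pos6(id88) recv 55: drop; pos0(id70) recv 88: fwd; pos1(id48) recv 73: fwd
Round 3: pos5(id46) recv 98: fwd; pos1(id48) recv 88: fwd; pos2(id98) recv 73: drop
After round 3: 2 messages still in flight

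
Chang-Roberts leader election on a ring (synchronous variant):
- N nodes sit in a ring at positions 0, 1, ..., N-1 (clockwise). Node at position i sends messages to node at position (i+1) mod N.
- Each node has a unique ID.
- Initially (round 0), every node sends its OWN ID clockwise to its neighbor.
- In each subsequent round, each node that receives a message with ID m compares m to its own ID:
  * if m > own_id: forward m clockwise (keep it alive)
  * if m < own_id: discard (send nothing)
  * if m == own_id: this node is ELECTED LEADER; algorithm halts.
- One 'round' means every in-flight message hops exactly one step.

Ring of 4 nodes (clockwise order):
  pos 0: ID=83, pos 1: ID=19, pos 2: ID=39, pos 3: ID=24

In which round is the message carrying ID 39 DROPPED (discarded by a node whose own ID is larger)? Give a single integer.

Round 1: pos1(id19) recv 83: fwd; pos2(id39) recv 19: drop; pos3(id24) recv 39: fwd; pos0(id83) recv 24: drop
Round 2: pos2(id39) recv 83: fwd; pos0(id83) recv 39: drop
Round 3: pos3(id24) recv 83: fwd
Round 4: pos0(id83) recv 83: ELECTED
Message ID 39 originates at pos 2; dropped at pos 0 in round 2

Answer: 2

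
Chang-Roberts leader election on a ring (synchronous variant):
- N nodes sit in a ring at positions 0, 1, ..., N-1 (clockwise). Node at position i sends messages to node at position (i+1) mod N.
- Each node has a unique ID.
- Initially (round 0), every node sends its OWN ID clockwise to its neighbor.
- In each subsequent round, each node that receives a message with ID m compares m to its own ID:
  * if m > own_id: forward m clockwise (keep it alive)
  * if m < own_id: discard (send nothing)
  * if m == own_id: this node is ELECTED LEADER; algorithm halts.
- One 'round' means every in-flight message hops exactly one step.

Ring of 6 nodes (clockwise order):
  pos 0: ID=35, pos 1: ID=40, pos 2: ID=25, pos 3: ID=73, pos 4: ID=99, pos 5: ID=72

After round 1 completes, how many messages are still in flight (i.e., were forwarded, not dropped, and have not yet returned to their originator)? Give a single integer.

Round 1: pos1(id40) recv 35: drop; pos2(id25) recv 40: fwd; pos3(id73) recv 25: drop; pos4(id99) recv 73: drop; pos5(id72) recv 99: fwd; pos0(id35) recv 72: fwd
After round 1: 3 messages still in flight

Answer: 3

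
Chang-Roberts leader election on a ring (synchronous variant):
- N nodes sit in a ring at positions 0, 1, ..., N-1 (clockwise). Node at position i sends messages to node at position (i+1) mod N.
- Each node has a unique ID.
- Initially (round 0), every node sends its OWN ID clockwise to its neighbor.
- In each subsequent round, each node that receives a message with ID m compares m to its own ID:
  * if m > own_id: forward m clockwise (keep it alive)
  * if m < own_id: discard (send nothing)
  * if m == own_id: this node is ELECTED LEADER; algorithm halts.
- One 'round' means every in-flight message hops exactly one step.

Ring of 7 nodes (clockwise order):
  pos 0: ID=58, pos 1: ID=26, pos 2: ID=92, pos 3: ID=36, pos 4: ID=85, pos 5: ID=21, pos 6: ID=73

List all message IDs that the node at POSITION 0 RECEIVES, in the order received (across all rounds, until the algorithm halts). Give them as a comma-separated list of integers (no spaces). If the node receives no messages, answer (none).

Answer: 73,85,92

Derivation:
Round 1: pos1(id26) recv 58: fwd; pos2(id92) recv 26: drop; pos3(id36) recv 92: fwd; pos4(id85) recv 36: drop; pos5(id21) recv 85: fwd; pos6(id73) recv 21: drop; pos0(id58) recv 73: fwd
Round 2: pos2(id92) recv 58: drop; pos4(id85) recv 92: fwd; pos6(id73) recv 85: fwd; pos1(id26) recv 73: fwd
Round 3: pos5(id21) recv 92: fwd; pos0(id58) recv 85: fwd; pos2(id92) recv 73: drop
Round 4: pos6(id73) recv 92: fwd; pos1(id26) recv 85: fwd
Round 5: pos0(id58) recv 92: fwd; pos2(id92) recv 85: drop
Round 6: pos1(id26) recv 92: fwd
Round 7: pos2(id92) recv 92: ELECTED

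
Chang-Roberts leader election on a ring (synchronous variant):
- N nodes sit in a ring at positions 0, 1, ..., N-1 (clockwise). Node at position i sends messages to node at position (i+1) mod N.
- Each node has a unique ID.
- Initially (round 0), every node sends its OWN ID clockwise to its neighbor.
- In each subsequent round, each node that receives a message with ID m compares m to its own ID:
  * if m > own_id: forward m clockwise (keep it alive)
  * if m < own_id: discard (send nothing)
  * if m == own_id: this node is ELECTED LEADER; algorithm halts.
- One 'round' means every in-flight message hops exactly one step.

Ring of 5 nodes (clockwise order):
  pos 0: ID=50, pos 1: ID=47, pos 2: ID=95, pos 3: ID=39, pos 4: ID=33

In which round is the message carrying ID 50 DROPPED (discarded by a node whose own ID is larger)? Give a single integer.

Round 1: pos1(id47) recv 50: fwd; pos2(id95) recv 47: drop; pos3(id39) recv 95: fwd; pos4(id33) recv 39: fwd; pos0(id50) recv 33: drop
Round 2: pos2(id95) recv 50: drop; pos4(id33) recv 95: fwd; pos0(id50) recv 39: drop
Round 3: pos0(id50) recv 95: fwd
Round 4: pos1(id47) recv 95: fwd
Round 5: pos2(id95) recv 95: ELECTED
Message ID 50 originates at pos 0; dropped at pos 2 in round 2

Answer: 2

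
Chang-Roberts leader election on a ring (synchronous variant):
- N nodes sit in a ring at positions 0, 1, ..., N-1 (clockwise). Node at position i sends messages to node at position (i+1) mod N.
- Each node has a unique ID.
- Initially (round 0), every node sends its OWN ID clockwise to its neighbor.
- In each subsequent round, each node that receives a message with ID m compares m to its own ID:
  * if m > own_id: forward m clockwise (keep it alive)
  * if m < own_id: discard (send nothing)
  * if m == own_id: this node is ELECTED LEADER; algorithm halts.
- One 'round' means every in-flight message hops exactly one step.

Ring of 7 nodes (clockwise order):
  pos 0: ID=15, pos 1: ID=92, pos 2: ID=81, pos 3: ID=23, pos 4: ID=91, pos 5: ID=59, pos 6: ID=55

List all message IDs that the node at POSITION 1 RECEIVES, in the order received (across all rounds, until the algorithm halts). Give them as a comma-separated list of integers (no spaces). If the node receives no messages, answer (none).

Answer: 15,55,59,91,92

Derivation:
Round 1: pos1(id92) recv 15: drop; pos2(id81) recv 92: fwd; pos3(id23) recv 81: fwd; pos4(id91) recv 23: drop; pos5(id59) recv 91: fwd; pos6(id55) recv 59: fwd; pos0(id15) recv 55: fwd
Round 2: pos3(id23) recv 92: fwd; pos4(id91) recv 81: drop; pos6(id55) recv 91: fwd; pos0(id15) recv 59: fwd; pos1(id92) recv 55: drop
Round 3: pos4(id91) recv 92: fwd; pos0(id15) recv 91: fwd; pos1(id92) recv 59: drop
Round 4: pos5(id59) recv 92: fwd; pos1(id92) recv 91: drop
Round 5: pos6(id55) recv 92: fwd
Round 6: pos0(id15) recv 92: fwd
Round 7: pos1(id92) recv 92: ELECTED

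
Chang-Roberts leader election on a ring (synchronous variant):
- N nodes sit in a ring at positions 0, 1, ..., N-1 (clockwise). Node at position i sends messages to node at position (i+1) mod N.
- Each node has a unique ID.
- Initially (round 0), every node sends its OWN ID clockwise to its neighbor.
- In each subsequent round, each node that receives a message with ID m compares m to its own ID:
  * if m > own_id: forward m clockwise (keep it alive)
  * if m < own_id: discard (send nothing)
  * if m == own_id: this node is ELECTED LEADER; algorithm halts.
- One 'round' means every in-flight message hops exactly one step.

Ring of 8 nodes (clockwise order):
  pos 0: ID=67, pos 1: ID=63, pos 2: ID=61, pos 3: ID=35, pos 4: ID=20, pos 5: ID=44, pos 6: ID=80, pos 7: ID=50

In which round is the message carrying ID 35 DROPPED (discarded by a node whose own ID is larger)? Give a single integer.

Round 1: pos1(id63) recv 67: fwd; pos2(id61) recv 63: fwd; pos3(id35) recv 61: fwd; pos4(id20) recv 35: fwd; pos5(id44) recv 20: drop; pos6(id80) recv 44: drop; pos7(id50) recv 80: fwd; pos0(id67) recv 50: drop
Round 2: pos2(id61) recv 67: fwd; pos3(id35) recv 63: fwd; pos4(id20) recv 61: fwd; pos5(id44) recv 35: drop; pos0(id67) recv 80: fwd
Round 3: pos3(id35) recv 67: fwd; pos4(id20) recv 63: fwd; pos5(id44) recv 61: fwd; pos1(id63) recv 80: fwd
Round 4: pos4(id20) recv 67: fwd; pos5(id44) recv 63: fwd; pos6(id80) recv 61: drop; pos2(id61) recv 80: fwd
Round 5: pos5(id44) recv 67: fwd; pos6(id80) recv 63: drop; pos3(id35) recv 80: fwd
Round 6: pos6(id80) recv 67: drop; pos4(id20) recv 80: fwd
Round 7: pos5(id44) recv 80: fwd
Round 8: pos6(id80) recv 80: ELECTED
Message ID 35 originates at pos 3; dropped at pos 5 in round 2

Answer: 2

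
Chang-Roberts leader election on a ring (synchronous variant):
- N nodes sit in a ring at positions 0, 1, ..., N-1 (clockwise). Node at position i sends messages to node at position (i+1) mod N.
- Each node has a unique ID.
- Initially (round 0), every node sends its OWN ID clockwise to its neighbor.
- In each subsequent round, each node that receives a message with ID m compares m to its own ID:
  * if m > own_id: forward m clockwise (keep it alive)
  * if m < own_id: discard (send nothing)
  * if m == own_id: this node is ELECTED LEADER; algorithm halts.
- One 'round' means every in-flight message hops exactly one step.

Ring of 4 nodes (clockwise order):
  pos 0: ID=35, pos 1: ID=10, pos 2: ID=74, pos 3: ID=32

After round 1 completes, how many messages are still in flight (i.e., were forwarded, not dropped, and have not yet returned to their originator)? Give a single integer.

Round 1: pos1(id10) recv 35: fwd; pos2(id74) recv 10: drop; pos3(id32) recv 74: fwd; pos0(id35) recv 32: drop
After round 1: 2 messages still in flight

Answer: 2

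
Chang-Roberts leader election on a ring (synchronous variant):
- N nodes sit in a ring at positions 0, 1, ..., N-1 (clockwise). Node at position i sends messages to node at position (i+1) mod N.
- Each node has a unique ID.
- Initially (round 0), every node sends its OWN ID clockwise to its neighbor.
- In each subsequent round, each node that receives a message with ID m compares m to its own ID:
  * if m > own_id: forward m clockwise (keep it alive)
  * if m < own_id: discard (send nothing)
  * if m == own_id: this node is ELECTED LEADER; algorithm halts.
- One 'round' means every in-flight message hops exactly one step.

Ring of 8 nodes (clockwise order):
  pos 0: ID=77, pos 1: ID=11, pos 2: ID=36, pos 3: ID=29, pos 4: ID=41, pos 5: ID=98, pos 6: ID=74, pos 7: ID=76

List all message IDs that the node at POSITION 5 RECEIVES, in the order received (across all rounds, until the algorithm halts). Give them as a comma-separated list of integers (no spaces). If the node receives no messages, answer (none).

Round 1: pos1(id11) recv 77: fwd; pos2(id36) recv 11: drop; pos3(id29) recv 36: fwd; pos4(id41) recv 29: drop; pos5(id98) recv 41: drop; pos6(id74) recv 98: fwd; pos7(id76) recv 74: drop; pos0(id77) recv 76: drop
Round 2: pos2(id36) recv 77: fwd; pos4(id41) recv 36: drop; pos7(id76) recv 98: fwd
Round 3: pos3(id29) recv 77: fwd; pos0(id77) recv 98: fwd
Round 4: pos4(id41) recv 77: fwd; pos1(id11) recv 98: fwd
Round 5: pos5(id98) recv 77: drop; pos2(id36) recv 98: fwd
Round 6: pos3(id29) recv 98: fwd
Round 7: pos4(id41) recv 98: fwd
Round 8: pos5(id98) recv 98: ELECTED

Answer: 41,77,98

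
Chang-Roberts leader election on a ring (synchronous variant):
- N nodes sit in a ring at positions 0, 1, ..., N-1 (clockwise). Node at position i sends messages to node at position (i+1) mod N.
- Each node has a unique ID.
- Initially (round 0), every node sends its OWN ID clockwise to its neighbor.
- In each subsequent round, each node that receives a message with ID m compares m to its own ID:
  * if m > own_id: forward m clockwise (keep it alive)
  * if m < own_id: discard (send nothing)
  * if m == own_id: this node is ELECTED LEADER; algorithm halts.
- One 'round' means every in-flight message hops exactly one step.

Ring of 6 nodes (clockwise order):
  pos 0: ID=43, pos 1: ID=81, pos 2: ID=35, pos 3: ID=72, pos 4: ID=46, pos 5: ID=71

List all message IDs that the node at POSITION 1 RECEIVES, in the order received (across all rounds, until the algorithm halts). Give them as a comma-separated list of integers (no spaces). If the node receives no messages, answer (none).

Answer: 43,71,72,81

Derivation:
Round 1: pos1(id81) recv 43: drop; pos2(id35) recv 81: fwd; pos3(id72) recv 35: drop; pos4(id46) recv 72: fwd; pos5(id71) recv 46: drop; pos0(id43) recv 71: fwd
Round 2: pos3(id72) recv 81: fwd; pos5(id71) recv 72: fwd; pos1(id81) recv 71: drop
Round 3: pos4(id46) recv 81: fwd; pos0(id43) recv 72: fwd
Round 4: pos5(id71) recv 81: fwd; pos1(id81) recv 72: drop
Round 5: pos0(id43) recv 81: fwd
Round 6: pos1(id81) recv 81: ELECTED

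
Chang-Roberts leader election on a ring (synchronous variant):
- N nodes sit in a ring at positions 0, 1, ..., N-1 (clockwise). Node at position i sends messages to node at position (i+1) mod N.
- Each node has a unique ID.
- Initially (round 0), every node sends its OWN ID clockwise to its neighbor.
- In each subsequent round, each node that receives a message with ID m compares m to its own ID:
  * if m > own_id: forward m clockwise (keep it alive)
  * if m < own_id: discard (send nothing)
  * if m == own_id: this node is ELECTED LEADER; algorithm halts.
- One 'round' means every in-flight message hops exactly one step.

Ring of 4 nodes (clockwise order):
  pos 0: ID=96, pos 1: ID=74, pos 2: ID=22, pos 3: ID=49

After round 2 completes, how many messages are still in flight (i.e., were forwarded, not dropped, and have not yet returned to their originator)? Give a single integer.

Answer: 2

Derivation:
Round 1: pos1(id74) recv 96: fwd; pos2(id22) recv 74: fwd; pos3(id49) recv 22: drop; pos0(id96) recv 49: drop
Round 2: pos2(id22) recv 96: fwd; pos3(id49) recv 74: fwd
After round 2: 2 messages still in flight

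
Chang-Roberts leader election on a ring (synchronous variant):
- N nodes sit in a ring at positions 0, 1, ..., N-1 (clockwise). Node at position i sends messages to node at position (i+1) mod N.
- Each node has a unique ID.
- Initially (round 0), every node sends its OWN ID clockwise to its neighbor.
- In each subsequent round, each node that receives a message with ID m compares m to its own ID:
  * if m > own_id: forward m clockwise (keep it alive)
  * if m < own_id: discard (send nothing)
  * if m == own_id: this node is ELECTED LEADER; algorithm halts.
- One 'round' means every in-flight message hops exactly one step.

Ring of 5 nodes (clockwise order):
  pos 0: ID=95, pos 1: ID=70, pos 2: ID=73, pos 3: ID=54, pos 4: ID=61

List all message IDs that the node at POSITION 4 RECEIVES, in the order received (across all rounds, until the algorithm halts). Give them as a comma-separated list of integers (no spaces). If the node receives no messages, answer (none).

Answer: 54,73,95

Derivation:
Round 1: pos1(id70) recv 95: fwd; pos2(id73) recv 70: drop; pos3(id54) recv 73: fwd; pos4(id61) recv 54: drop; pos0(id95) recv 61: drop
Round 2: pos2(id73) recv 95: fwd; pos4(id61) recv 73: fwd
Round 3: pos3(id54) recv 95: fwd; pos0(id95) recv 73: drop
Round 4: pos4(id61) recv 95: fwd
Round 5: pos0(id95) recv 95: ELECTED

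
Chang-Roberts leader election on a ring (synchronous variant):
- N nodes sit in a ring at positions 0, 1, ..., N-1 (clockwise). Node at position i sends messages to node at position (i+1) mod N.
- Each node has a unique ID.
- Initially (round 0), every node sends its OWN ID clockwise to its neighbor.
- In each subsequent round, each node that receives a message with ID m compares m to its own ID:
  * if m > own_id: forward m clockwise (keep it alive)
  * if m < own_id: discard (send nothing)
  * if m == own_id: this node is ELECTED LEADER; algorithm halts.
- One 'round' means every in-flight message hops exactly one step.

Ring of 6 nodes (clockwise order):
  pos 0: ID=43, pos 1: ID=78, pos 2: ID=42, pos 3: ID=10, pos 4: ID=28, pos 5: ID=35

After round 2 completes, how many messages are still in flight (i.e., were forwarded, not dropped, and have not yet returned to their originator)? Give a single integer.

Answer: 2

Derivation:
Round 1: pos1(id78) recv 43: drop; pos2(id42) recv 78: fwd; pos3(id10) recv 42: fwd; pos4(id28) recv 10: drop; pos5(id35) recv 28: drop; pos0(id43) recv 35: drop
Round 2: pos3(id10) recv 78: fwd; pos4(id28) recv 42: fwd
After round 2: 2 messages still in flight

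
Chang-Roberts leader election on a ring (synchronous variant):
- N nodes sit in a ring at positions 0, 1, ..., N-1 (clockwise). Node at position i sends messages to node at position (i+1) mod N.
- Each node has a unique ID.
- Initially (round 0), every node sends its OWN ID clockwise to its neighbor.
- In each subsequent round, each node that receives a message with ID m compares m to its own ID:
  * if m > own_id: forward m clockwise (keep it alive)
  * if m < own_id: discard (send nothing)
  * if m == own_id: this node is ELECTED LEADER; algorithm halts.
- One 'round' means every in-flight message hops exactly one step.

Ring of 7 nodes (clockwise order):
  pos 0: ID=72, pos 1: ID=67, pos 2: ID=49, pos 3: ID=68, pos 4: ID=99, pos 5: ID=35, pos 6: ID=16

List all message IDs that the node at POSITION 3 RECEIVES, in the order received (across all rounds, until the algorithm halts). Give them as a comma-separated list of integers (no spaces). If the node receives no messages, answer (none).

Round 1: pos1(id67) recv 72: fwd; pos2(id49) recv 67: fwd; pos3(id68) recv 49: drop; pos4(id99) recv 68: drop; pos5(id35) recv 99: fwd; pos6(id16) recv 35: fwd; pos0(id72) recv 16: drop
Round 2: pos2(id49) recv 72: fwd; pos3(id68) recv 67: drop; pos6(id16) recv 99: fwd; pos0(id72) recv 35: drop
Round 3: pos3(id68) recv 72: fwd; pos0(id72) recv 99: fwd
Round 4: pos4(id99) recv 72: drop; pos1(id67) recv 99: fwd
Round 5: pos2(id49) recv 99: fwd
Round 6: pos3(id68) recv 99: fwd
Round 7: pos4(id99) recv 99: ELECTED

Answer: 49,67,72,99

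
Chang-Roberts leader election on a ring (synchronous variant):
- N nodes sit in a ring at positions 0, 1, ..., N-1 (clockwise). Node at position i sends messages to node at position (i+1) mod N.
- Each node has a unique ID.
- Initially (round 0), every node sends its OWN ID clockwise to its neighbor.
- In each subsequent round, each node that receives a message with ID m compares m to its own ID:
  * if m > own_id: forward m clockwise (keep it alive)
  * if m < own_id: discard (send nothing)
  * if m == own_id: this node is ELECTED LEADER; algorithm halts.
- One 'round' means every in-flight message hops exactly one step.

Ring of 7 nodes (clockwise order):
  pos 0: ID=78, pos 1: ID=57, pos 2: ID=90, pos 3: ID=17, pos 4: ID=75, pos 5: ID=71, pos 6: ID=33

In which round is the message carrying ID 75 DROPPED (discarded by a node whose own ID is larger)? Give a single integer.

Round 1: pos1(id57) recv 78: fwd; pos2(id90) recv 57: drop; pos3(id17) recv 90: fwd; pos4(id75) recv 17: drop; pos5(id71) recv 75: fwd; pos6(id33) recv 71: fwd; pos0(id78) recv 33: drop
Round 2: pos2(id90) recv 78: drop; pos4(id75) recv 90: fwd; pos6(id33) recv 75: fwd; pos0(id78) recv 71: drop
Round 3: pos5(id71) recv 90: fwd; pos0(id78) recv 75: drop
Round 4: pos6(id33) recv 90: fwd
Round 5: pos0(id78) recv 90: fwd
Round 6: pos1(id57) recv 90: fwd
Round 7: pos2(id90) recv 90: ELECTED
Message ID 75 originates at pos 4; dropped at pos 0 in round 3

Answer: 3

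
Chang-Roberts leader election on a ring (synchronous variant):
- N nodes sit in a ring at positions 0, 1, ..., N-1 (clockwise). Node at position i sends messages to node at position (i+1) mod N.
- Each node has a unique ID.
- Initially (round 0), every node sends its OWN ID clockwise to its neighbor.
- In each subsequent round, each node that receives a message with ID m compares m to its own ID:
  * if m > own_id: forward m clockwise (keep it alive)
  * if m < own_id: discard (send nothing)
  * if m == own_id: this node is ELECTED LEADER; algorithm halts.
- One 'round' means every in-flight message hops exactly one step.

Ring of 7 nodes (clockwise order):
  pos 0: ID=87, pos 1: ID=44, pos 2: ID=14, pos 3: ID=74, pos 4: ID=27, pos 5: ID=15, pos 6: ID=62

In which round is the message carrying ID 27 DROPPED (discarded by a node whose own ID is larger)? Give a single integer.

Answer: 2

Derivation:
Round 1: pos1(id44) recv 87: fwd; pos2(id14) recv 44: fwd; pos3(id74) recv 14: drop; pos4(id27) recv 74: fwd; pos5(id15) recv 27: fwd; pos6(id62) recv 15: drop; pos0(id87) recv 62: drop
Round 2: pos2(id14) recv 87: fwd; pos3(id74) recv 44: drop; pos5(id15) recv 74: fwd; pos6(id62) recv 27: drop
Round 3: pos3(id74) recv 87: fwd; pos6(id62) recv 74: fwd
Round 4: pos4(id27) recv 87: fwd; pos0(id87) recv 74: drop
Round 5: pos5(id15) recv 87: fwd
Round 6: pos6(id62) recv 87: fwd
Round 7: pos0(id87) recv 87: ELECTED
Message ID 27 originates at pos 4; dropped at pos 6 in round 2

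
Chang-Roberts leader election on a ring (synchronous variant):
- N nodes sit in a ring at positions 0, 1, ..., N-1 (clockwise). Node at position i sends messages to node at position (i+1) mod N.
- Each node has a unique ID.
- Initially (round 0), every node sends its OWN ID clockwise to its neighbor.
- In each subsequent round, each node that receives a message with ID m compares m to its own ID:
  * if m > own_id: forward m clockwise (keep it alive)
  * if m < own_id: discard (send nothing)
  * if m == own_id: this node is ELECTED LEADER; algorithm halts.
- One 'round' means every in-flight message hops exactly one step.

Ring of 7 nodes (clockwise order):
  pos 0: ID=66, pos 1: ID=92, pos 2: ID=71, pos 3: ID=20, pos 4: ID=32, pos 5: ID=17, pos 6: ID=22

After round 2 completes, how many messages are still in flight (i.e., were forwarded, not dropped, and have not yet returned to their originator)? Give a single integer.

Answer: 3

Derivation:
Round 1: pos1(id92) recv 66: drop; pos2(id71) recv 92: fwd; pos3(id20) recv 71: fwd; pos4(id32) recv 20: drop; pos5(id17) recv 32: fwd; pos6(id22) recv 17: drop; pos0(id66) recv 22: drop
Round 2: pos3(id20) recv 92: fwd; pos4(id32) recv 71: fwd; pos6(id22) recv 32: fwd
After round 2: 3 messages still in flight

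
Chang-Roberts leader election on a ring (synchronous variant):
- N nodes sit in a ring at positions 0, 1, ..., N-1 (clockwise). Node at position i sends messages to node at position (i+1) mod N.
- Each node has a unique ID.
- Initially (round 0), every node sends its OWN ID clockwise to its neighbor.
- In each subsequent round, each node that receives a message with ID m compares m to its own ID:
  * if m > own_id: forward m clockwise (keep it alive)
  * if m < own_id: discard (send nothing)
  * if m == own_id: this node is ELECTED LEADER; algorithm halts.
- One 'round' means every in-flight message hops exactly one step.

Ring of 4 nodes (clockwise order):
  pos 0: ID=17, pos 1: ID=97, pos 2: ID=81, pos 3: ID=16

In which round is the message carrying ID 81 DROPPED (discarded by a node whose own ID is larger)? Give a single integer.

Answer: 3

Derivation:
Round 1: pos1(id97) recv 17: drop; pos2(id81) recv 97: fwd; pos3(id16) recv 81: fwd; pos0(id17) recv 16: drop
Round 2: pos3(id16) recv 97: fwd; pos0(id17) recv 81: fwd
Round 3: pos0(id17) recv 97: fwd; pos1(id97) recv 81: drop
Round 4: pos1(id97) recv 97: ELECTED
Message ID 81 originates at pos 2; dropped at pos 1 in round 3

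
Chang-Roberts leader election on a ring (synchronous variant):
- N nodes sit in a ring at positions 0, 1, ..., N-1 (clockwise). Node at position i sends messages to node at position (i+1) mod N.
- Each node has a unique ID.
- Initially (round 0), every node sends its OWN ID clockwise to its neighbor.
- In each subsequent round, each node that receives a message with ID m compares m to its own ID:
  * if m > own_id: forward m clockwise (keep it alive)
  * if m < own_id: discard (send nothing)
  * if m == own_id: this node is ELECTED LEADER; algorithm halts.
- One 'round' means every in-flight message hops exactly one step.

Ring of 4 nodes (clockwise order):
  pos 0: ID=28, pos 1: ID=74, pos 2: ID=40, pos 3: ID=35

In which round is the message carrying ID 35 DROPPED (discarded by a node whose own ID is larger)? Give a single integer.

Round 1: pos1(id74) recv 28: drop; pos2(id40) recv 74: fwd; pos3(id35) recv 40: fwd; pos0(id28) recv 35: fwd
Round 2: pos3(id35) recv 74: fwd; pos0(id28) recv 40: fwd; pos1(id74) recv 35: drop
Round 3: pos0(id28) recv 74: fwd; pos1(id74) recv 40: drop
Round 4: pos1(id74) recv 74: ELECTED
Message ID 35 originates at pos 3; dropped at pos 1 in round 2

Answer: 2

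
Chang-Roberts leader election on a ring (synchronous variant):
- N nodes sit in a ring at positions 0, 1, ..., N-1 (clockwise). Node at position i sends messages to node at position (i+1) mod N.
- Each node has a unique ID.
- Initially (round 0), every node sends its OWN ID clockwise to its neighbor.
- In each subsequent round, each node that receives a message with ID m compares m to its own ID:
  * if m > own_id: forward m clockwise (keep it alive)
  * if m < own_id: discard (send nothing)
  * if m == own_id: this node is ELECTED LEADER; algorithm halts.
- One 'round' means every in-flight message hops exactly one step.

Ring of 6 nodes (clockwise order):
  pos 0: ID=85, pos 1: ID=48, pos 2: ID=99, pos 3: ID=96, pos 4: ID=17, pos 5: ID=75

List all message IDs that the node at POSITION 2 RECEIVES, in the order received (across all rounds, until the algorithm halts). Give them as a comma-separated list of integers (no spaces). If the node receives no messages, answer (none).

Answer: 48,85,96,99

Derivation:
Round 1: pos1(id48) recv 85: fwd; pos2(id99) recv 48: drop; pos3(id96) recv 99: fwd; pos4(id17) recv 96: fwd; pos5(id75) recv 17: drop; pos0(id85) recv 75: drop
Round 2: pos2(id99) recv 85: drop; pos4(id17) recv 99: fwd; pos5(id75) recv 96: fwd
Round 3: pos5(id75) recv 99: fwd; pos0(id85) recv 96: fwd
Round 4: pos0(id85) recv 99: fwd; pos1(id48) recv 96: fwd
Round 5: pos1(id48) recv 99: fwd; pos2(id99) recv 96: drop
Round 6: pos2(id99) recv 99: ELECTED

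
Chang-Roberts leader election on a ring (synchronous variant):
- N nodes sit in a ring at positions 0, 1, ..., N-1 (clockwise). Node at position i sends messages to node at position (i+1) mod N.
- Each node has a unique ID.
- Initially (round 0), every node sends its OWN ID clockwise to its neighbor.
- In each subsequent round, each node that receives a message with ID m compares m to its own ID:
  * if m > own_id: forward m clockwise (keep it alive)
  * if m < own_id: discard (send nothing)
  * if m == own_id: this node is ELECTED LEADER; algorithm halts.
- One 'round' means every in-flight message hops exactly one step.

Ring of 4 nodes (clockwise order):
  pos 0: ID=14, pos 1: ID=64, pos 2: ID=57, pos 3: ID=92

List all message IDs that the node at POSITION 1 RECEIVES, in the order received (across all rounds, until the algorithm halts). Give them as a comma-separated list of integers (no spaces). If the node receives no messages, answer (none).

Answer: 14,92

Derivation:
Round 1: pos1(id64) recv 14: drop; pos2(id57) recv 64: fwd; pos3(id92) recv 57: drop; pos0(id14) recv 92: fwd
Round 2: pos3(id92) recv 64: drop; pos1(id64) recv 92: fwd
Round 3: pos2(id57) recv 92: fwd
Round 4: pos3(id92) recv 92: ELECTED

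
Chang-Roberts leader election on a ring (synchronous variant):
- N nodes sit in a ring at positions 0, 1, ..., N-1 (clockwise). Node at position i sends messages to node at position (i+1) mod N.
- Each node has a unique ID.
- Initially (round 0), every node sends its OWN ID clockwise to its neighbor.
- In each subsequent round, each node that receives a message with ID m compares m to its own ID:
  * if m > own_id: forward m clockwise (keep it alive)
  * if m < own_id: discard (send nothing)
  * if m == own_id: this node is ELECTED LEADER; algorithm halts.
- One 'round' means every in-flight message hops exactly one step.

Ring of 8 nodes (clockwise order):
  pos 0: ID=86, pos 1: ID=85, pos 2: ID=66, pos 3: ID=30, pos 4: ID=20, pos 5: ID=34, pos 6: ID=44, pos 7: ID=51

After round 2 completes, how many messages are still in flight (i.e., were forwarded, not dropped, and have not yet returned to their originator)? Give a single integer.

Answer: 3

Derivation:
Round 1: pos1(id85) recv 86: fwd; pos2(id66) recv 85: fwd; pos3(id30) recv 66: fwd; pos4(id20) recv 30: fwd; pos5(id34) recv 20: drop; pos6(id44) recv 34: drop; pos7(id51) recv 44: drop; pos0(id86) recv 51: drop
Round 2: pos2(id66) recv 86: fwd; pos3(id30) recv 85: fwd; pos4(id20) recv 66: fwd; pos5(id34) recv 30: drop
After round 2: 3 messages still in flight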